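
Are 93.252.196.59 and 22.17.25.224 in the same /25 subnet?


Mask: 255.255.255.128
93.252.196.59 AND mask = 93.252.196.0
22.17.25.224 AND mask = 22.17.25.128
No, different subnets (93.252.196.0 vs 22.17.25.128)


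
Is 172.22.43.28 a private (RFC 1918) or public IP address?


RFC 1918 private ranges:
  10.0.0.0/8 (10.0.0.0 - 10.255.255.255)
  172.16.0.0/12 (172.16.0.0 - 172.31.255.255)
  192.168.0.0/16 (192.168.0.0 - 192.168.255.255)
Private (in 172.16.0.0/12)


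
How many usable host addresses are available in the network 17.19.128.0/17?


Host bits = 32 - 17 = 15
Total addresses = 2^15 = 32768
Usable = total - 2 (network and broadcast)
Usable hosts: 32766


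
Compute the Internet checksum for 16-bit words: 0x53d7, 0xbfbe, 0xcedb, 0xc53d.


Sum all words (with carry folding):
+ 0x53d7 = 0x53d7
+ 0xbfbe = 0x1396
+ 0xcedb = 0xe271
+ 0xc53d = 0xa7af
One's complement: ~0xa7af
Checksum = 0x5850


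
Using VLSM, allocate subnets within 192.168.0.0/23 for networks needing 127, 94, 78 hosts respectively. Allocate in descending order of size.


127 hosts -> /24 (254 usable): 192.168.0.0/24
94 hosts -> /25 (126 usable): 192.168.1.0/25
78 hosts -> /25 (126 usable): 192.168.1.128/25
Allocation: 192.168.0.0/24 (127 hosts, 254 usable); 192.168.1.0/25 (94 hosts, 126 usable); 192.168.1.128/25 (78 hosts, 126 usable)


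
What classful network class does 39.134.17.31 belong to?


First octet: 39
Binary: 00100111
0xxxxxxx -> Class A (1-126)
Class A, default mask 255.0.0.0 (/8)


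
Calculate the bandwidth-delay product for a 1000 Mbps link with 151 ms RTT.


BDP = bandwidth * RTT
= 1000 Mbps * 151 ms
= 1000 * 1e6 * 151 / 1000 bits
= 151000000 bits
= 18875000 bytes
= 18432.6172 KB
BDP = 151000000 bits (18875000 bytes)


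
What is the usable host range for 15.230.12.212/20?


Network: 15.230.0.0
Broadcast: 15.230.15.255
First usable = network + 1
Last usable = broadcast - 1
Range: 15.230.0.1 to 15.230.15.254


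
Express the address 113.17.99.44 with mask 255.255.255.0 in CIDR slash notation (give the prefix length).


Binary: 11111111.11111111.11111111.00000000
Count leading 1s
Prefix: /24


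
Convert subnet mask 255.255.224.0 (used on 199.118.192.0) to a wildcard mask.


Subnet mask: 255.255.224.0
Wildcard = 255.255.255.255 - subnet mask
255 - 255 = 0
255 - 255 = 0
255 - 224 = 31
255 - 0 = 255
Wildcard: 0.0.31.255


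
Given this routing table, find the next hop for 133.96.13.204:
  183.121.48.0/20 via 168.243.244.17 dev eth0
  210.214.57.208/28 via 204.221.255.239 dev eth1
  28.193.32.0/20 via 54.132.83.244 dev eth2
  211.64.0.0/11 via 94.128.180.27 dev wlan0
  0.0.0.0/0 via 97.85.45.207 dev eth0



Longest prefix match for 133.96.13.204:
  /20 183.121.48.0: no
  /28 210.214.57.208: no
  /20 28.193.32.0: no
  /11 211.64.0.0: no
  /0 0.0.0.0: MATCH
Selected: next-hop 97.85.45.207 via eth0 (matched /0)


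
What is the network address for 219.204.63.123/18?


IP:   11011011.11001100.00111111.01111011
Mask: 11111111.11111111.11000000.00000000
AND operation:
Net:  11011011.11001100.00000000.00000000
Network: 219.204.0.0/18


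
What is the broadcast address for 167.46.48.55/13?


Network: 167.40.0.0/13
Host bits = 19
Set all host bits to 1:
Broadcast: 167.47.255.255


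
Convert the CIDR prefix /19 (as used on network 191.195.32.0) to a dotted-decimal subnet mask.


/19 means 19 network bits, 13 host bits
Binary: 11111111111111111110000000000000
Mask: 255.255.224.0


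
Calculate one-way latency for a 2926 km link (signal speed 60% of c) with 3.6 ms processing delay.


Speed = 0.6 * 3e5 km/s = 180000 km/s
Propagation delay = 2926 / 180000 = 0.0163 s = 16.2556 ms
Processing delay = 3.6 ms
Total one-way latency = 19.8556 ms


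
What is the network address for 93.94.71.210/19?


IP:   01011101.01011110.01000111.11010010
Mask: 11111111.11111111.11100000.00000000
AND operation:
Net:  01011101.01011110.01000000.00000000
Network: 93.94.64.0/19


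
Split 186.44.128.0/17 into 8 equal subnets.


New prefix = 17 + 3 = 20
Each subnet has 4096 addresses
  186.44.128.0/20
  186.44.144.0/20
  186.44.160.0/20
  186.44.176.0/20
  186.44.192.0/20
  186.44.208.0/20
  186.44.224.0/20
  186.44.240.0/20
Subnets: 186.44.128.0/20, 186.44.144.0/20, 186.44.160.0/20, 186.44.176.0/20, 186.44.192.0/20, 186.44.208.0/20, 186.44.224.0/20, 186.44.240.0/20


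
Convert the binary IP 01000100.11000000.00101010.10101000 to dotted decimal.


01000100 = 68
11000000 = 192
00101010 = 42
10101000 = 168
IP: 68.192.42.168


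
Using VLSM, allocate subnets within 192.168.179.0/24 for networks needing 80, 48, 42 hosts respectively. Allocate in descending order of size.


80 hosts -> /25 (126 usable): 192.168.179.0/25
48 hosts -> /26 (62 usable): 192.168.179.128/26
42 hosts -> /26 (62 usable): 192.168.179.192/26
Allocation: 192.168.179.0/25 (80 hosts, 126 usable); 192.168.179.128/26 (48 hosts, 62 usable); 192.168.179.192/26 (42 hosts, 62 usable)


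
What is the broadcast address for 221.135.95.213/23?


Network: 221.135.94.0/23
Host bits = 9
Set all host bits to 1:
Broadcast: 221.135.95.255


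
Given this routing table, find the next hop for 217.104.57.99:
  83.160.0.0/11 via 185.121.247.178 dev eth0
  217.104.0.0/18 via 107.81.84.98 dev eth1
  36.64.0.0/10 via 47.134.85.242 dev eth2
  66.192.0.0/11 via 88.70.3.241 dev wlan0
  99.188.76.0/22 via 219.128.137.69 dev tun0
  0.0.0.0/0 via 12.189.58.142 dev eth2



Longest prefix match for 217.104.57.99:
  /11 83.160.0.0: no
  /18 217.104.0.0: MATCH
  /10 36.64.0.0: no
  /11 66.192.0.0: no
  /22 99.188.76.0: no
  /0 0.0.0.0: MATCH
Selected: next-hop 107.81.84.98 via eth1 (matched /18)


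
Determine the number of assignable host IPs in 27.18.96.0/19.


Host bits = 32 - 19 = 13
Total addresses = 2^13 = 8192
Usable = total - 2 (network and broadcast)
Usable hosts: 8190


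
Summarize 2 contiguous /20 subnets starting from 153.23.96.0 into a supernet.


Original prefix: /20
Number of subnets: 2 = 2^1
New prefix = 20 - 1 = 19
Supernet: 153.23.96.0/19


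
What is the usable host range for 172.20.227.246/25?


Network: 172.20.227.128
Broadcast: 172.20.227.255
First usable = network + 1
Last usable = broadcast - 1
Range: 172.20.227.129 to 172.20.227.254


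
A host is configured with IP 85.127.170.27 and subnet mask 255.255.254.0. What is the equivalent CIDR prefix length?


Binary: 11111111.11111111.11111110.00000000
Count leading 1s
Prefix: /23


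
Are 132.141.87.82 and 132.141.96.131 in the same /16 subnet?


Mask: 255.255.0.0
132.141.87.82 AND mask = 132.141.0.0
132.141.96.131 AND mask = 132.141.0.0
Yes, same subnet (132.141.0.0)


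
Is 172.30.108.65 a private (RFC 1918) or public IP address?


RFC 1918 private ranges:
  10.0.0.0/8 (10.0.0.0 - 10.255.255.255)
  172.16.0.0/12 (172.16.0.0 - 172.31.255.255)
  192.168.0.0/16 (192.168.0.0 - 192.168.255.255)
Private (in 172.16.0.0/12)


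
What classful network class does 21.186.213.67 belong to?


First octet: 21
Binary: 00010101
0xxxxxxx -> Class A (1-126)
Class A, default mask 255.0.0.0 (/8)


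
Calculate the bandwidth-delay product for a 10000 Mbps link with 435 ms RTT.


BDP = bandwidth * RTT
= 10000 Mbps * 435 ms
= 10000 * 1e6 * 435 / 1000 bits
= 4350000000 bits
= 543750000 bytes
= 531005.8594 KB
BDP = 4350000000 bits (543750000 bytes)


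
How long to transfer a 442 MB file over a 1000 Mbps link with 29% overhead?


Effective throughput = 1000 * (1 - 29/100) = 710 Mbps
File size in Mb = 442 * 8 = 3536 Mb
Time = 3536 / 710
Time = 4.9803 seconds


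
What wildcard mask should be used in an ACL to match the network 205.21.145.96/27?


Subnet mask: 255.255.255.224
Wildcard = 255.255.255.255 - subnet mask
255 - 255 = 0
255 - 255 = 0
255 - 255 = 0
255 - 224 = 31
Wildcard: 0.0.0.31


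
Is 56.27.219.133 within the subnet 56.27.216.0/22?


Subnet network: 56.27.216.0
Test IP AND mask: 56.27.216.0
Yes, 56.27.219.133 is in 56.27.216.0/22


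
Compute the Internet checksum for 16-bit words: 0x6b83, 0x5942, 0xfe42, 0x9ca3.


Sum all words (with carry folding):
+ 0x6b83 = 0x6b83
+ 0x5942 = 0xc4c5
+ 0xfe42 = 0xc308
+ 0x9ca3 = 0x5fac
One's complement: ~0x5fac
Checksum = 0xa053


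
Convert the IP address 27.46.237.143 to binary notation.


27 = 00011011
46 = 00101110
237 = 11101101
143 = 10001111
Binary: 00011011.00101110.11101101.10001111


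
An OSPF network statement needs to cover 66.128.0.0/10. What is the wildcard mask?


Subnet mask: 255.192.0.0
Wildcard = 255.255.255.255 - subnet mask
255 - 255 = 0
255 - 192 = 63
255 - 0 = 255
255 - 0 = 255
Wildcard: 0.63.255.255


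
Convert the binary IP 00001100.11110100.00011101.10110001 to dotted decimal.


00001100 = 12
11110100 = 244
00011101 = 29
10110001 = 177
IP: 12.244.29.177


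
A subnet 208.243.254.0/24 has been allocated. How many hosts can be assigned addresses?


Host bits = 32 - 24 = 8
Total addresses = 2^8 = 256
Usable = total - 2 (network and broadcast)
Usable hosts: 254


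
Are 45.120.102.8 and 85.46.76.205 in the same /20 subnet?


Mask: 255.255.240.0
45.120.102.8 AND mask = 45.120.96.0
85.46.76.205 AND mask = 85.46.64.0
No, different subnets (45.120.96.0 vs 85.46.64.0)


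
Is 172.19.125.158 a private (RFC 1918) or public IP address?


RFC 1918 private ranges:
  10.0.0.0/8 (10.0.0.0 - 10.255.255.255)
  172.16.0.0/12 (172.16.0.0 - 172.31.255.255)
  192.168.0.0/16 (192.168.0.0 - 192.168.255.255)
Private (in 172.16.0.0/12)


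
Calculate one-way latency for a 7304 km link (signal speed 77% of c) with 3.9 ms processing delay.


Speed = 0.77 * 3e5 km/s = 231000 km/s
Propagation delay = 7304 / 231000 = 0.0316 s = 31.619 ms
Processing delay = 3.9 ms
Total one-way latency = 35.519 ms


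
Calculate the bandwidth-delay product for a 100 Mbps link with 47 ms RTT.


BDP = bandwidth * RTT
= 100 Mbps * 47 ms
= 100 * 1e6 * 47 / 1000 bits
= 4700000 bits
= 587500 bytes
= 573.7305 KB
BDP = 4700000 bits (587500 bytes)


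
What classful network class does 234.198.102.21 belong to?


First octet: 234
Binary: 11101010
1110xxxx -> Class D (224-239)
Class D (multicast), default mask N/A


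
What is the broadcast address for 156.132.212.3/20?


Network: 156.132.208.0/20
Host bits = 12
Set all host bits to 1:
Broadcast: 156.132.223.255


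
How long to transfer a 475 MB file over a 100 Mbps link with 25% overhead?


Effective throughput = 100 * (1 - 25/100) = 75 Mbps
File size in Mb = 475 * 8 = 3800 Mb
Time = 3800 / 75
Time = 50.6667 seconds


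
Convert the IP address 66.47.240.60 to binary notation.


66 = 01000010
47 = 00101111
240 = 11110000
60 = 00111100
Binary: 01000010.00101111.11110000.00111100


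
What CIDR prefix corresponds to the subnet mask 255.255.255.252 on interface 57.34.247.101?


Binary: 11111111.11111111.11111111.11111100
Count leading 1s
Prefix: /30


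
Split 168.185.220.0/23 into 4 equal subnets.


New prefix = 23 + 2 = 25
Each subnet has 128 addresses
  168.185.220.0/25
  168.185.220.128/25
  168.185.221.0/25
  168.185.221.128/25
Subnets: 168.185.220.0/25, 168.185.220.128/25, 168.185.221.0/25, 168.185.221.128/25


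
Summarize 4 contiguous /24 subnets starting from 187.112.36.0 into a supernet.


Original prefix: /24
Number of subnets: 4 = 2^2
New prefix = 24 - 2 = 22
Supernet: 187.112.36.0/22


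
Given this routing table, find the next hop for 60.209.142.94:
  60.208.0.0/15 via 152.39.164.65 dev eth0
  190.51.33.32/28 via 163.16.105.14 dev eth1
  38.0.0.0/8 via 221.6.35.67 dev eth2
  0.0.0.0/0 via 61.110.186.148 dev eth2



Longest prefix match for 60.209.142.94:
  /15 60.208.0.0: MATCH
  /28 190.51.33.32: no
  /8 38.0.0.0: no
  /0 0.0.0.0: MATCH
Selected: next-hop 152.39.164.65 via eth0 (matched /15)


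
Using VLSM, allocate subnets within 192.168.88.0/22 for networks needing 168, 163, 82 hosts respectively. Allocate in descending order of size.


168 hosts -> /24 (254 usable): 192.168.88.0/24
163 hosts -> /24 (254 usable): 192.168.89.0/24
82 hosts -> /25 (126 usable): 192.168.90.0/25
Allocation: 192.168.88.0/24 (168 hosts, 254 usable); 192.168.89.0/24 (163 hosts, 254 usable); 192.168.90.0/25 (82 hosts, 126 usable)


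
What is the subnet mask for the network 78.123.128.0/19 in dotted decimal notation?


/19 means 19 network bits, 13 host bits
Binary: 11111111111111111110000000000000
Mask: 255.255.224.0


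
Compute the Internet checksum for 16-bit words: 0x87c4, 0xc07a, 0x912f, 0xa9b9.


Sum all words (with carry folding):
+ 0x87c4 = 0x87c4
+ 0xc07a = 0x483f
+ 0x912f = 0xd96e
+ 0xa9b9 = 0x8328
One's complement: ~0x8328
Checksum = 0x7cd7


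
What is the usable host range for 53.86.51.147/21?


Network: 53.86.48.0
Broadcast: 53.86.55.255
First usable = network + 1
Last usable = broadcast - 1
Range: 53.86.48.1 to 53.86.55.254


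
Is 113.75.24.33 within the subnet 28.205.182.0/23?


Subnet network: 28.205.182.0
Test IP AND mask: 113.75.24.0
No, 113.75.24.33 is not in 28.205.182.0/23


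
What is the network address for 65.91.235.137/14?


IP:   01000001.01011011.11101011.10001001
Mask: 11111111.11111100.00000000.00000000
AND operation:
Net:  01000001.01011000.00000000.00000000
Network: 65.88.0.0/14


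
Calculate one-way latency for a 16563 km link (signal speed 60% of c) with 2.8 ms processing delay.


Speed = 0.6 * 3e5 km/s = 180000 km/s
Propagation delay = 16563 / 180000 = 0.092 s = 92.0167 ms
Processing delay = 2.8 ms
Total one-way latency = 94.8167 ms


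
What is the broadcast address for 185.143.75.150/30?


Network: 185.143.75.148/30
Host bits = 2
Set all host bits to 1:
Broadcast: 185.143.75.151


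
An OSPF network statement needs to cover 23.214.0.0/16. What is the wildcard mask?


Subnet mask: 255.255.0.0
Wildcard = 255.255.255.255 - subnet mask
255 - 255 = 0
255 - 255 = 0
255 - 0 = 255
255 - 0 = 255
Wildcard: 0.0.255.255


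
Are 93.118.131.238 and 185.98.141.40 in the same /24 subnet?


Mask: 255.255.255.0
93.118.131.238 AND mask = 93.118.131.0
185.98.141.40 AND mask = 185.98.141.0
No, different subnets (93.118.131.0 vs 185.98.141.0)


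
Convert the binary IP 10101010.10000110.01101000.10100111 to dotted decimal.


10101010 = 170
10000110 = 134
01101000 = 104
10100111 = 167
IP: 170.134.104.167


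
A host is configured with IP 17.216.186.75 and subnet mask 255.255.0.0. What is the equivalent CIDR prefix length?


Binary: 11111111.11111111.00000000.00000000
Count leading 1s
Prefix: /16


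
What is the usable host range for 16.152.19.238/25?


Network: 16.152.19.128
Broadcast: 16.152.19.255
First usable = network + 1
Last usable = broadcast - 1
Range: 16.152.19.129 to 16.152.19.254


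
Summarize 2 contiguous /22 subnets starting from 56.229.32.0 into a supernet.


Original prefix: /22
Number of subnets: 2 = 2^1
New prefix = 22 - 1 = 21
Supernet: 56.229.32.0/21


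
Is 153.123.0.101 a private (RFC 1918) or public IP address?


RFC 1918 private ranges:
  10.0.0.0/8 (10.0.0.0 - 10.255.255.255)
  172.16.0.0/12 (172.16.0.0 - 172.31.255.255)
  192.168.0.0/16 (192.168.0.0 - 192.168.255.255)
Public (not in any RFC 1918 range)


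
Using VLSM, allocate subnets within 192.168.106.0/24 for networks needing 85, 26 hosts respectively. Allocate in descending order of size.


85 hosts -> /25 (126 usable): 192.168.106.0/25
26 hosts -> /27 (30 usable): 192.168.106.128/27
Allocation: 192.168.106.0/25 (85 hosts, 126 usable); 192.168.106.128/27 (26 hosts, 30 usable)


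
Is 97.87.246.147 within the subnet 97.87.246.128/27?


Subnet network: 97.87.246.128
Test IP AND mask: 97.87.246.128
Yes, 97.87.246.147 is in 97.87.246.128/27


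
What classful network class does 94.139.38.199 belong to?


First octet: 94
Binary: 01011110
0xxxxxxx -> Class A (1-126)
Class A, default mask 255.0.0.0 (/8)


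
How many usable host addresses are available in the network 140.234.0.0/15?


Host bits = 32 - 15 = 17
Total addresses = 2^17 = 131072
Usable = total - 2 (network and broadcast)
Usable hosts: 131070


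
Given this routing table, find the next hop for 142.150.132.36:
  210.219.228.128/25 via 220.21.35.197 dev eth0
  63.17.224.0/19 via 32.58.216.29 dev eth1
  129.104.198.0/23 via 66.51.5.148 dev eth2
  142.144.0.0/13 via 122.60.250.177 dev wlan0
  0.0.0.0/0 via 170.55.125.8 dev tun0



Longest prefix match for 142.150.132.36:
  /25 210.219.228.128: no
  /19 63.17.224.0: no
  /23 129.104.198.0: no
  /13 142.144.0.0: MATCH
  /0 0.0.0.0: MATCH
Selected: next-hop 122.60.250.177 via wlan0 (matched /13)


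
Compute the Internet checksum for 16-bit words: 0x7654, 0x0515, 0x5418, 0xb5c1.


Sum all words (with carry folding):
+ 0x7654 = 0x7654
+ 0x0515 = 0x7b69
+ 0x5418 = 0xcf81
+ 0xb5c1 = 0x8543
One's complement: ~0x8543
Checksum = 0x7abc


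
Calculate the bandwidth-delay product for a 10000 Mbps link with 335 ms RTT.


BDP = bandwidth * RTT
= 10000 Mbps * 335 ms
= 10000 * 1e6 * 335 / 1000 bits
= 3350000000 bits
= 418750000 bytes
= 408935.5469 KB
BDP = 3350000000 bits (418750000 bytes)


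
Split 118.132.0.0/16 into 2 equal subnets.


New prefix = 16 + 1 = 17
Each subnet has 32768 addresses
  118.132.0.0/17
  118.132.128.0/17
Subnets: 118.132.0.0/17, 118.132.128.0/17


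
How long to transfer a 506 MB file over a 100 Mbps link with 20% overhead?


Effective throughput = 100 * (1 - 20/100) = 80 Mbps
File size in Mb = 506 * 8 = 4048 Mb
Time = 4048 / 80
Time = 50.6 seconds


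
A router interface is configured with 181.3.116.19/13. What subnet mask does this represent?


/13 means 13 network bits, 19 host bits
Binary: 11111111111110000000000000000000
Mask: 255.248.0.0


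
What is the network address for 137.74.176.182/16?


IP:   10001001.01001010.10110000.10110110
Mask: 11111111.11111111.00000000.00000000
AND operation:
Net:  10001001.01001010.00000000.00000000
Network: 137.74.0.0/16


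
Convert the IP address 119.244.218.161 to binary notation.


119 = 01110111
244 = 11110100
218 = 11011010
161 = 10100001
Binary: 01110111.11110100.11011010.10100001


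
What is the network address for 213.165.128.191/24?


IP:   11010101.10100101.10000000.10111111
Mask: 11111111.11111111.11111111.00000000
AND operation:
Net:  11010101.10100101.10000000.00000000
Network: 213.165.128.0/24


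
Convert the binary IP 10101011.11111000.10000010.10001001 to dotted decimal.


10101011 = 171
11111000 = 248
10000010 = 130
10001001 = 137
IP: 171.248.130.137


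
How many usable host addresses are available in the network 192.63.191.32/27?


Host bits = 32 - 27 = 5
Total addresses = 2^5 = 32
Usable = total - 2 (network and broadcast)
Usable hosts: 30


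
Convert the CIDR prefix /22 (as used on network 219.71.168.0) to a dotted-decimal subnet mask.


/22 means 22 network bits, 10 host bits
Binary: 11111111111111111111110000000000
Mask: 255.255.252.0


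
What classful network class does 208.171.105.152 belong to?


First octet: 208
Binary: 11010000
110xxxxx -> Class C (192-223)
Class C, default mask 255.255.255.0 (/24)


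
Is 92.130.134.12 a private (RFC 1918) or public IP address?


RFC 1918 private ranges:
  10.0.0.0/8 (10.0.0.0 - 10.255.255.255)
  172.16.0.0/12 (172.16.0.0 - 172.31.255.255)
  192.168.0.0/16 (192.168.0.0 - 192.168.255.255)
Public (not in any RFC 1918 range)


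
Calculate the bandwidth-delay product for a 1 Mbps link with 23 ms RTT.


BDP = bandwidth * RTT
= 1 Mbps * 23 ms
= 1 * 1e6 * 23 / 1000 bits
= 23000 bits
= 2875 bytes
= 2.8076 KB
BDP = 23000 bits (2875 bytes)


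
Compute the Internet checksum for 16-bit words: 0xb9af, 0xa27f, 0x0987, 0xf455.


Sum all words (with carry folding):
+ 0xb9af = 0xb9af
+ 0xa27f = 0x5c2f
+ 0x0987 = 0x65b6
+ 0xf455 = 0x5a0c
One's complement: ~0x5a0c
Checksum = 0xa5f3


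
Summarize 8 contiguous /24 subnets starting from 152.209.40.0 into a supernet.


Original prefix: /24
Number of subnets: 8 = 2^3
New prefix = 24 - 3 = 21
Supernet: 152.209.40.0/21


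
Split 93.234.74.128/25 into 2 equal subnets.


New prefix = 25 + 1 = 26
Each subnet has 64 addresses
  93.234.74.128/26
  93.234.74.192/26
Subnets: 93.234.74.128/26, 93.234.74.192/26


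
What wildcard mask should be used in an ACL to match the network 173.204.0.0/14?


Subnet mask: 255.252.0.0
Wildcard = 255.255.255.255 - subnet mask
255 - 255 = 0
255 - 252 = 3
255 - 0 = 255
255 - 0 = 255
Wildcard: 0.3.255.255


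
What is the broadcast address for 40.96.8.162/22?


Network: 40.96.8.0/22
Host bits = 10
Set all host bits to 1:
Broadcast: 40.96.11.255


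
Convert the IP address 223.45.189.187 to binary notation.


223 = 11011111
45 = 00101101
189 = 10111101
187 = 10111011
Binary: 11011111.00101101.10111101.10111011


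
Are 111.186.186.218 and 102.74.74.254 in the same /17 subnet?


Mask: 255.255.128.0
111.186.186.218 AND mask = 111.186.128.0
102.74.74.254 AND mask = 102.74.0.0
No, different subnets (111.186.128.0 vs 102.74.0.0)


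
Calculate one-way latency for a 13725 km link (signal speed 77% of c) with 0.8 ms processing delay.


Speed = 0.77 * 3e5 km/s = 231000 km/s
Propagation delay = 13725 / 231000 = 0.0594 s = 59.4156 ms
Processing delay = 0.8 ms
Total one-way latency = 60.2156 ms


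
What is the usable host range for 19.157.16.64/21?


Network: 19.157.16.0
Broadcast: 19.157.23.255
First usable = network + 1
Last usable = broadcast - 1
Range: 19.157.16.1 to 19.157.23.254


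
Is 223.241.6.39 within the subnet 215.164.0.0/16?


Subnet network: 215.164.0.0
Test IP AND mask: 223.241.0.0
No, 223.241.6.39 is not in 215.164.0.0/16


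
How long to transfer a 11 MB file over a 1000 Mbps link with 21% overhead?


Effective throughput = 1000 * (1 - 21/100) = 790 Mbps
File size in Mb = 11 * 8 = 88 Mb
Time = 88 / 790
Time = 0.1114 seconds


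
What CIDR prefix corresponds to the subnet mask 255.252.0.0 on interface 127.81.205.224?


Binary: 11111111.11111100.00000000.00000000
Count leading 1s
Prefix: /14


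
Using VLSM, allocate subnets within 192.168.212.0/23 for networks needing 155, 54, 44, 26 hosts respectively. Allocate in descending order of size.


155 hosts -> /24 (254 usable): 192.168.212.0/24
54 hosts -> /26 (62 usable): 192.168.213.0/26
44 hosts -> /26 (62 usable): 192.168.213.64/26
26 hosts -> /27 (30 usable): 192.168.213.128/27
Allocation: 192.168.212.0/24 (155 hosts, 254 usable); 192.168.213.0/26 (54 hosts, 62 usable); 192.168.213.64/26 (44 hosts, 62 usable); 192.168.213.128/27 (26 hosts, 30 usable)


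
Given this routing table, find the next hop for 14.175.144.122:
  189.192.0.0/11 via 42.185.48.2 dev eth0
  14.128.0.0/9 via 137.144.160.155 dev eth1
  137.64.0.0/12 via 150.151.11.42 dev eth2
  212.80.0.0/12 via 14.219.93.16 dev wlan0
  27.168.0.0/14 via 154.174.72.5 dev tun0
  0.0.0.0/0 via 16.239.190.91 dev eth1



Longest prefix match for 14.175.144.122:
  /11 189.192.0.0: no
  /9 14.128.0.0: MATCH
  /12 137.64.0.0: no
  /12 212.80.0.0: no
  /14 27.168.0.0: no
  /0 0.0.0.0: MATCH
Selected: next-hop 137.144.160.155 via eth1 (matched /9)


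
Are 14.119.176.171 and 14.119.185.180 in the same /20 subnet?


Mask: 255.255.240.0
14.119.176.171 AND mask = 14.119.176.0
14.119.185.180 AND mask = 14.119.176.0
Yes, same subnet (14.119.176.0)


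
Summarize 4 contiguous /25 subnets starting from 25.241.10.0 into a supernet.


Original prefix: /25
Number of subnets: 4 = 2^2
New prefix = 25 - 2 = 23
Supernet: 25.241.10.0/23


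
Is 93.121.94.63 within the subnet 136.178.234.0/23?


Subnet network: 136.178.234.0
Test IP AND mask: 93.121.94.0
No, 93.121.94.63 is not in 136.178.234.0/23


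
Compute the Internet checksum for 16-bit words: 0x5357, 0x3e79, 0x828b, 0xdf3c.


Sum all words (with carry folding):
+ 0x5357 = 0x5357
+ 0x3e79 = 0x91d0
+ 0x828b = 0x145c
+ 0xdf3c = 0xf398
One's complement: ~0xf398
Checksum = 0x0c67


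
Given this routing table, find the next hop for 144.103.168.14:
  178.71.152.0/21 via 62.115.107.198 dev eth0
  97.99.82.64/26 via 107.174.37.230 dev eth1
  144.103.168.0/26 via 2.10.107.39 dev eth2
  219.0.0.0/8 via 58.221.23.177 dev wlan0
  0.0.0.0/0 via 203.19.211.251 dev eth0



Longest prefix match for 144.103.168.14:
  /21 178.71.152.0: no
  /26 97.99.82.64: no
  /26 144.103.168.0: MATCH
  /8 219.0.0.0: no
  /0 0.0.0.0: MATCH
Selected: next-hop 2.10.107.39 via eth2 (matched /26)


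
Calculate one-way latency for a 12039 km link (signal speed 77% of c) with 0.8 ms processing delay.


Speed = 0.77 * 3e5 km/s = 231000 km/s
Propagation delay = 12039 / 231000 = 0.0521 s = 52.1169 ms
Processing delay = 0.8 ms
Total one-way latency = 52.9169 ms


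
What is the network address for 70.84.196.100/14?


IP:   01000110.01010100.11000100.01100100
Mask: 11111111.11111100.00000000.00000000
AND operation:
Net:  01000110.01010100.00000000.00000000
Network: 70.84.0.0/14


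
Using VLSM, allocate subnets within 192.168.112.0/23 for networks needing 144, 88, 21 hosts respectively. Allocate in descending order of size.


144 hosts -> /24 (254 usable): 192.168.112.0/24
88 hosts -> /25 (126 usable): 192.168.113.0/25
21 hosts -> /27 (30 usable): 192.168.113.128/27
Allocation: 192.168.112.0/24 (144 hosts, 254 usable); 192.168.113.0/25 (88 hosts, 126 usable); 192.168.113.128/27 (21 hosts, 30 usable)


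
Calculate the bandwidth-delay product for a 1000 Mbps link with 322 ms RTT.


BDP = bandwidth * RTT
= 1000 Mbps * 322 ms
= 1000 * 1e6 * 322 / 1000 bits
= 322000000 bits
= 40250000 bytes
= 39306.6406 KB
BDP = 322000000 bits (40250000 bytes)


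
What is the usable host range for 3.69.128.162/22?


Network: 3.69.128.0
Broadcast: 3.69.131.255
First usable = network + 1
Last usable = broadcast - 1
Range: 3.69.128.1 to 3.69.131.254


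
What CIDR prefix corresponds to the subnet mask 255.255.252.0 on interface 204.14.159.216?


Binary: 11111111.11111111.11111100.00000000
Count leading 1s
Prefix: /22


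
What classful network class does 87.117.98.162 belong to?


First octet: 87
Binary: 01010111
0xxxxxxx -> Class A (1-126)
Class A, default mask 255.0.0.0 (/8)


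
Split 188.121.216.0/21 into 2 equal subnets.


New prefix = 21 + 1 = 22
Each subnet has 1024 addresses
  188.121.216.0/22
  188.121.220.0/22
Subnets: 188.121.216.0/22, 188.121.220.0/22


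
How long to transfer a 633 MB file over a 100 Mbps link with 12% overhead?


Effective throughput = 100 * (1 - 12/100) = 88 Mbps
File size in Mb = 633 * 8 = 5064 Mb
Time = 5064 / 88
Time = 57.5455 seconds


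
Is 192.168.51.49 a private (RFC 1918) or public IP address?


RFC 1918 private ranges:
  10.0.0.0/8 (10.0.0.0 - 10.255.255.255)
  172.16.0.0/12 (172.16.0.0 - 172.31.255.255)
  192.168.0.0/16 (192.168.0.0 - 192.168.255.255)
Private (in 192.168.0.0/16)


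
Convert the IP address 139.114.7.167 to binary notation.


139 = 10001011
114 = 01110010
7 = 00000111
167 = 10100111
Binary: 10001011.01110010.00000111.10100111


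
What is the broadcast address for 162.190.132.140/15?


Network: 162.190.0.0/15
Host bits = 17
Set all host bits to 1:
Broadcast: 162.191.255.255


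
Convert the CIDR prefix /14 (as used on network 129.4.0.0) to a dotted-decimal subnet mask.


/14 means 14 network bits, 18 host bits
Binary: 11111111111111000000000000000000
Mask: 255.252.0.0


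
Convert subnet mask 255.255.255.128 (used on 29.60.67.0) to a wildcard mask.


Subnet mask: 255.255.255.128
Wildcard = 255.255.255.255 - subnet mask
255 - 255 = 0
255 - 255 = 0
255 - 255 = 0
255 - 128 = 127
Wildcard: 0.0.0.127


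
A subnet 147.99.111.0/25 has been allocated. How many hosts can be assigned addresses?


Host bits = 32 - 25 = 7
Total addresses = 2^7 = 128
Usable = total - 2 (network and broadcast)
Usable hosts: 126


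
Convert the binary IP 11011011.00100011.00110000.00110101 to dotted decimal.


11011011 = 219
00100011 = 35
00110000 = 48
00110101 = 53
IP: 219.35.48.53


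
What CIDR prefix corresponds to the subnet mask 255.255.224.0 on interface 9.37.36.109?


Binary: 11111111.11111111.11100000.00000000
Count leading 1s
Prefix: /19


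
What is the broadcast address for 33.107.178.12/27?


Network: 33.107.178.0/27
Host bits = 5
Set all host bits to 1:
Broadcast: 33.107.178.31


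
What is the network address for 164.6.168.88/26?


IP:   10100100.00000110.10101000.01011000
Mask: 11111111.11111111.11111111.11000000
AND operation:
Net:  10100100.00000110.10101000.01000000
Network: 164.6.168.64/26


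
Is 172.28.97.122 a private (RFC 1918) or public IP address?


RFC 1918 private ranges:
  10.0.0.0/8 (10.0.0.0 - 10.255.255.255)
  172.16.0.0/12 (172.16.0.0 - 172.31.255.255)
  192.168.0.0/16 (192.168.0.0 - 192.168.255.255)
Private (in 172.16.0.0/12)


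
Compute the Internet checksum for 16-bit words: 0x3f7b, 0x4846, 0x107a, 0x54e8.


Sum all words (with carry folding):
+ 0x3f7b = 0x3f7b
+ 0x4846 = 0x87c1
+ 0x107a = 0x983b
+ 0x54e8 = 0xed23
One's complement: ~0xed23
Checksum = 0x12dc


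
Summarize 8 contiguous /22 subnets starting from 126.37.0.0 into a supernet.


Original prefix: /22
Number of subnets: 8 = 2^3
New prefix = 22 - 3 = 19
Supernet: 126.37.0.0/19


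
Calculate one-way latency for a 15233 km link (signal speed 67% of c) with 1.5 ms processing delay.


Speed = 0.67 * 3e5 km/s = 201000 km/s
Propagation delay = 15233 / 201000 = 0.0758 s = 75.7861 ms
Processing delay = 1.5 ms
Total one-way latency = 77.2861 ms


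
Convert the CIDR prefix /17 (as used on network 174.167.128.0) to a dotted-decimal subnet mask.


/17 means 17 network bits, 15 host bits
Binary: 11111111111111111000000000000000
Mask: 255.255.128.0


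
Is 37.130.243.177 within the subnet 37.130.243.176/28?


Subnet network: 37.130.243.176
Test IP AND mask: 37.130.243.176
Yes, 37.130.243.177 is in 37.130.243.176/28


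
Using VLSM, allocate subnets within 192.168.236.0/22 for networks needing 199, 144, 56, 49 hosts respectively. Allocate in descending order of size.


199 hosts -> /24 (254 usable): 192.168.236.0/24
144 hosts -> /24 (254 usable): 192.168.237.0/24
56 hosts -> /26 (62 usable): 192.168.238.0/26
49 hosts -> /26 (62 usable): 192.168.238.64/26
Allocation: 192.168.236.0/24 (199 hosts, 254 usable); 192.168.237.0/24 (144 hosts, 254 usable); 192.168.238.0/26 (56 hosts, 62 usable); 192.168.238.64/26 (49 hosts, 62 usable)


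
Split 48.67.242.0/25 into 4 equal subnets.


New prefix = 25 + 2 = 27
Each subnet has 32 addresses
  48.67.242.0/27
  48.67.242.32/27
  48.67.242.64/27
  48.67.242.96/27
Subnets: 48.67.242.0/27, 48.67.242.32/27, 48.67.242.64/27, 48.67.242.96/27


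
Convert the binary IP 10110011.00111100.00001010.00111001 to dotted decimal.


10110011 = 179
00111100 = 60
00001010 = 10
00111001 = 57
IP: 179.60.10.57


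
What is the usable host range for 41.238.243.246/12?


Network: 41.224.0.0
Broadcast: 41.239.255.255
First usable = network + 1
Last usable = broadcast - 1
Range: 41.224.0.1 to 41.239.255.254


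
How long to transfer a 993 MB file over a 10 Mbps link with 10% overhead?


Effective throughput = 10 * (1 - 10/100) = 9 Mbps
File size in Mb = 993 * 8 = 7944 Mb
Time = 7944 / 9
Time = 882.6667 seconds


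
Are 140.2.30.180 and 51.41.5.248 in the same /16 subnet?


Mask: 255.255.0.0
140.2.30.180 AND mask = 140.2.0.0
51.41.5.248 AND mask = 51.41.0.0
No, different subnets (140.2.0.0 vs 51.41.0.0)


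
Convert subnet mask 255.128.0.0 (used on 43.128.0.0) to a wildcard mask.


Subnet mask: 255.128.0.0
Wildcard = 255.255.255.255 - subnet mask
255 - 255 = 0
255 - 128 = 127
255 - 0 = 255
255 - 0 = 255
Wildcard: 0.127.255.255


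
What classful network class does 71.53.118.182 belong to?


First octet: 71
Binary: 01000111
0xxxxxxx -> Class A (1-126)
Class A, default mask 255.0.0.0 (/8)


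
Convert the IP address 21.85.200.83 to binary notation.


21 = 00010101
85 = 01010101
200 = 11001000
83 = 01010011
Binary: 00010101.01010101.11001000.01010011


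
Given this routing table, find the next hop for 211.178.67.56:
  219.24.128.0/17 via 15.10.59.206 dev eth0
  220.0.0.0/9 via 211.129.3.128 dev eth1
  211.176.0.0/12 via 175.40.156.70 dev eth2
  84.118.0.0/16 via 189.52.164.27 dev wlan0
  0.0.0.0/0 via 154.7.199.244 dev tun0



Longest prefix match for 211.178.67.56:
  /17 219.24.128.0: no
  /9 220.0.0.0: no
  /12 211.176.0.0: MATCH
  /16 84.118.0.0: no
  /0 0.0.0.0: MATCH
Selected: next-hop 175.40.156.70 via eth2 (matched /12)


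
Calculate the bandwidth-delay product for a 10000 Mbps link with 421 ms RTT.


BDP = bandwidth * RTT
= 10000 Mbps * 421 ms
= 10000 * 1e6 * 421 / 1000 bits
= 4210000000 bits
= 526250000 bytes
= 513916.0156 KB
BDP = 4210000000 bits (526250000 bytes)


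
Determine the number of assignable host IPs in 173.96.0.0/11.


Host bits = 32 - 11 = 21
Total addresses = 2^21 = 2097152
Usable = total - 2 (network and broadcast)
Usable hosts: 2097150


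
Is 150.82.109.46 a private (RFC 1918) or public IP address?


RFC 1918 private ranges:
  10.0.0.0/8 (10.0.0.0 - 10.255.255.255)
  172.16.0.0/12 (172.16.0.0 - 172.31.255.255)
  192.168.0.0/16 (192.168.0.0 - 192.168.255.255)
Public (not in any RFC 1918 range)


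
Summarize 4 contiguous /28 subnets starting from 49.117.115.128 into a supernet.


Original prefix: /28
Number of subnets: 4 = 2^2
New prefix = 28 - 2 = 26
Supernet: 49.117.115.128/26


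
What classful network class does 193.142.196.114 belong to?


First octet: 193
Binary: 11000001
110xxxxx -> Class C (192-223)
Class C, default mask 255.255.255.0 (/24)


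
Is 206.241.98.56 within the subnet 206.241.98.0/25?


Subnet network: 206.241.98.0
Test IP AND mask: 206.241.98.0
Yes, 206.241.98.56 is in 206.241.98.0/25


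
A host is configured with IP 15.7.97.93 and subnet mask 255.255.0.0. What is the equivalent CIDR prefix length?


Binary: 11111111.11111111.00000000.00000000
Count leading 1s
Prefix: /16


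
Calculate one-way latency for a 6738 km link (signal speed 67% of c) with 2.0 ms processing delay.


Speed = 0.67 * 3e5 km/s = 201000 km/s
Propagation delay = 6738 / 201000 = 0.0335 s = 33.5224 ms
Processing delay = 2.0 ms
Total one-way latency = 35.5224 ms


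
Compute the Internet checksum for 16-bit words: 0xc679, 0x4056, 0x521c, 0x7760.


Sum all words (with carry folding):
+ 0xc679 = 0xc679
+ 0x4056 = 0x06d0
+ 0x521c = 0x58ec
+ 0x7760 = 0xd04c
One's complement: ~0xd04c
Checksum = 0x2fb3


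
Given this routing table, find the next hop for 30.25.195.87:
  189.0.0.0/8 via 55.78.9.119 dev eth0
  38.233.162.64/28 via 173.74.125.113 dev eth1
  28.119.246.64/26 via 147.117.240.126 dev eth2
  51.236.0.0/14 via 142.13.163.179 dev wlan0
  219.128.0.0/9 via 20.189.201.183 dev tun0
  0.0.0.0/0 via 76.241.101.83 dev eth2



Longest prefix match for 30.25.195.87:
  /8 189.0.0.0: no
  /28 38.233.162.64: no
  /26 28.119.246.64: no
  /14 51.236.0.0: no
  /9 219.128.0.0: no
  /0 0.0.0.0: MATCH
Selected: next-hop 76.241.101.83 via eth2 (matched /0)


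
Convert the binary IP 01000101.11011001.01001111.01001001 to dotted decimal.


01000101 = 69
11011001 = 217
01001111 = 79
01001001 = 73
IP: 69.217.79.73


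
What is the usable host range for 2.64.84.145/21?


Network: 2.64.80.0
Broadcast: 2.64.87.255
First usable = network + 1
Last usable = broadcast - 1
Range: 2.64.80.1 to 2.64.87.254


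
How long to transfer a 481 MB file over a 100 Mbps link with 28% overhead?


Effective throughput = 100 * (1 - 28/100) = 72 Mbps
File size in Mb = 481 * 8 = 3848 Mb
Time = 3848 / 72
Time = 53.4444 seconds


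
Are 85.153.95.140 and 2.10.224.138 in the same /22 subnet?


Mask: 255.255.252.0
85.153.95.140 AND mask = 85.153.92.0
2.10.224.138 AND mask = 2.10.224.0
No, different subnets (85.153.92.0 vs 2.10.224.0)


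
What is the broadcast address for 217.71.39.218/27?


Network: 217.71.39.192/27
Host bits = 5
Set all host bits to 1:
Broadcast: 217.71.39.223


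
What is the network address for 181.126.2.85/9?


IP:   10110101.01111110.00000010.01010101
Mask: 11111111.10000000.00000000.00000000
AND operation:
Net:  10110101.00000000.00000000.00000000
Network: 181.0.0.0/9


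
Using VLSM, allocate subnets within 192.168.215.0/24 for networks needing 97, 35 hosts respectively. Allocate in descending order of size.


97 hosts -> /25 (126 usable): 192.168.215.0/25
35 hosts -> /26 (62 usable): 192.168.215.128/26
Allocation: 192.168.215.0/25 (97 hosts, 126 usable); 192.168.215.128/26 (35 hosts, 62 usable)


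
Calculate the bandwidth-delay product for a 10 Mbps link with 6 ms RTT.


BDP = bandwidth * RTT
= 10 Mbps * 6 ms
= 10 * 1e6 * 6 / 1000 bits
= 60000 bits
= 7500 bytes
= 7.3242 KB
BDP = 60000 bits (7500 bytes)


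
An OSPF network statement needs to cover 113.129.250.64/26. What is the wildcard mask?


Subnet mask: 255.255.255.192
Wildcard = 255.255.255.255 - subnet mask
255 - 255 = 0
255 - 255 = 0
255 - 255 = 0
255 - 192 = 63
Wildcard: 0.0.0.63


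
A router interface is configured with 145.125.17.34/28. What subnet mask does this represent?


/28 means 28 network bits, 4 host bits
Binary: 11111111111111111111111111110000
Mask: 255.255.255.240


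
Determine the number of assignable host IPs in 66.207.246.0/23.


Host bits = 32 - 23 = 9
Total addresses = 2^9 = 512
Usable = total - 2 (network and broadcast)
Usable hosts: 510


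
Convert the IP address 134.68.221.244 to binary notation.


134 = 10000110
68 = 01000100
221 = 11011101
244 = 11110100
Binary: 10000110.01000100.11011101.11110100


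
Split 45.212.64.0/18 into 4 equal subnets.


New prefix = 18 + 2 = 20
Each subnet has 4096 addresses
  45.212.64.0/20
  45.212.80.0/20
  45.212.96.0/20
  45.212.112.0/20
Subnets: 45.212.64.0/20, 45.212.80.0/20, 45.212.96.0/20, 45.212.112.0/20


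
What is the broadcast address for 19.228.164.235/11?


Network: 19.224.0.0/11
Host bits = 21
Set all host bits to 1:
Broadcast: 19.255.255.255


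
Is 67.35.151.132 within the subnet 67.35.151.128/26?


Subnet network: 67.35.151.128
Test IP AND mask: 67.35.151.128
Yes, 67.35.151.132 is in 67.35.151.128/26


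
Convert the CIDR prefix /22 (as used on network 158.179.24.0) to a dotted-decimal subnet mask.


/22 means 22 network bits, 10 host bits
Binary: 11111111111111111111110000000000
Mask: 255.255.252.0


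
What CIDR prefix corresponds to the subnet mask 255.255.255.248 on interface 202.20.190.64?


Binary: 11111111.11111111.11111111.11111000
Count leading 1s
Prefix: /29


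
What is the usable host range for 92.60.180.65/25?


Network: 92.60.180.0
Broadcast: 92.60.180.127
First usable = network + 1
Last usable = broadcast - 1
Range: 92.60.180.1 to 92.60.180.126


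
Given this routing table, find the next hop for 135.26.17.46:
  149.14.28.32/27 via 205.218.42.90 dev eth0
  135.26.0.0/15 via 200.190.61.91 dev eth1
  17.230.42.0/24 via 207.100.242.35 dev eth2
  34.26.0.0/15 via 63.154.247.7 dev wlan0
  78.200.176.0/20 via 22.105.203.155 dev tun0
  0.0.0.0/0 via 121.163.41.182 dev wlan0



Longest prefix match for 135.26.17.46:
  /27 149.14.28.32: no
  /15 135.26.0.0: MATCH
  /24 17.230.42.0: no
  /15 34.26.0.0: no
  /20 78.200.176.0: no
  /0 0.0.0.0: MATCH
Selected: next-hop 200.190.61.91 via eth1 (matched /15)


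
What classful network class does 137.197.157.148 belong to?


First octet: 137
Binary: 10001001
10xxxxxx -> Class B (128-191)
Class B, default mask 255.255.0.0 (/16)


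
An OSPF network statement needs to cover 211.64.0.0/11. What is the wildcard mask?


Subnet mask: 255.224.0.0
Wildcard = 255.255.255.255 - subnet mask
255 - 255 = 0
255 - 224 = 31
255 - 0 = 255
255 - 0 = 255
Wildcard: 0.31.255.255


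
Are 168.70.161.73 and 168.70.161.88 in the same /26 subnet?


Mask: 255.255.255.192
168.70.161.73 AND mask = 168.70.161.64
168.70.161.88 AND mask = 168.70.161.64
Yes, same subnet (168.70.161.64)
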